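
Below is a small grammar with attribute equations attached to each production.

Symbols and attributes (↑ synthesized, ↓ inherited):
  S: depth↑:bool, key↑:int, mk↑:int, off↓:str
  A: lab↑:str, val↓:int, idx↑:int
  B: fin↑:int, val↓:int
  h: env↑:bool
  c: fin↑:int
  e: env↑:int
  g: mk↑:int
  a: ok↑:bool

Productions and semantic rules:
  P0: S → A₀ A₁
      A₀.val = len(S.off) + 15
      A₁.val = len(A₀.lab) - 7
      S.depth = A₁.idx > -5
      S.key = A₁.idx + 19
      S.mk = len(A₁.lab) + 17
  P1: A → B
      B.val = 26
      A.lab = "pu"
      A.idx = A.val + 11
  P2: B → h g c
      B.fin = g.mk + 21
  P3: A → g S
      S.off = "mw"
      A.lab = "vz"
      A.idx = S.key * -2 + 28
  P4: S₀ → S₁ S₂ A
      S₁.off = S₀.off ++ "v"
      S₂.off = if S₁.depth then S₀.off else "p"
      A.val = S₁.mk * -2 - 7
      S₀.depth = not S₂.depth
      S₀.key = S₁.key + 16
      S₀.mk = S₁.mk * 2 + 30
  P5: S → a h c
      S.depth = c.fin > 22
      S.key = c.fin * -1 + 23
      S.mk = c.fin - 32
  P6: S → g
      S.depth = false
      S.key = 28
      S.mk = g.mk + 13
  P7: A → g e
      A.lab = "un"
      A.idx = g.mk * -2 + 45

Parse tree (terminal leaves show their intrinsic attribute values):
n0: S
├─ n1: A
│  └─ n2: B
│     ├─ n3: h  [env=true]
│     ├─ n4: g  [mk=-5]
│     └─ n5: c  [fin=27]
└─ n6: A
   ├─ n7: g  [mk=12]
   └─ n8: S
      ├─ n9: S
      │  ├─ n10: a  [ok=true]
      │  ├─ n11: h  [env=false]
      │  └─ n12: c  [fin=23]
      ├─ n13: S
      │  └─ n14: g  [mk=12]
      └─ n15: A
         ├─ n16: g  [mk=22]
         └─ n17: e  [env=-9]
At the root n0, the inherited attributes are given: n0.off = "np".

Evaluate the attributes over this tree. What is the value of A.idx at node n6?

-4

1. n0.off = "np"  [given at root]
2. n1.val = 17  [len(S.off) + 15]
3. n2.val = 26  [26]
4. n3.env = true  [terminal]
5. n4.mk = -5  [terminal]
6. n5.fin = 27  [terminal]
7. n2.fin = 16  [g.mk + 21]
8. n1.lab = "pu"  ["pu"]
9. n1.idx = 28  [A.val + 11]
10. n6.val = -5  [len(A₀.lab) - 7]
11. n7.mk = 12  [terminal]
12. n8.off = "mw"  ["mw"]
13. n9.off = "mwv"  [S₀.off ++ "v"]
14. n10.ok = true  [terminal]
15. n11.env = false  [terminal]
16. n12.fin = 23  [terminal]
17. n9.depth = true  [c.fin > 22]
18. n9.key = 0  [c.fin * -1 + 23]
19. n9.mk = -9  [c.fin - 32]
20. n13.off = "mw"  [if S₁.depth then S₀.off else "p"]
21. n14.mk = 12  [terminal]
22. n13.depth = false  [false]
23. n13.key = 28  [28]
24. n13.mk = 25  [g.mk + 13]
25. n15.val = 11  [S₁.mk * -2 - 7]
26. n16.mk = 22  [terminal]
27. n17.env = -9  [terminal]
28. n15.lab = "un"  ["un"]
29. n15.idx = 1  [g.mk * -2 + 45]
30. n8.depth = true  [not S₂.depth]
31. n8.key = 16  [S₁.key + 16]
32. n8.mk = 12  [S₁.mk * 2 + 30]
33. n6.lab = "vz"  ["vz"]
34. n6.idx = -4  [S.key * -2 + 28]
35. n0.depth = true  [A₁.idx > -5]
36. n0.key = 15  [A₁.idx + 19]
37. n0.mk = 19  [len(A₁.lab) + 17]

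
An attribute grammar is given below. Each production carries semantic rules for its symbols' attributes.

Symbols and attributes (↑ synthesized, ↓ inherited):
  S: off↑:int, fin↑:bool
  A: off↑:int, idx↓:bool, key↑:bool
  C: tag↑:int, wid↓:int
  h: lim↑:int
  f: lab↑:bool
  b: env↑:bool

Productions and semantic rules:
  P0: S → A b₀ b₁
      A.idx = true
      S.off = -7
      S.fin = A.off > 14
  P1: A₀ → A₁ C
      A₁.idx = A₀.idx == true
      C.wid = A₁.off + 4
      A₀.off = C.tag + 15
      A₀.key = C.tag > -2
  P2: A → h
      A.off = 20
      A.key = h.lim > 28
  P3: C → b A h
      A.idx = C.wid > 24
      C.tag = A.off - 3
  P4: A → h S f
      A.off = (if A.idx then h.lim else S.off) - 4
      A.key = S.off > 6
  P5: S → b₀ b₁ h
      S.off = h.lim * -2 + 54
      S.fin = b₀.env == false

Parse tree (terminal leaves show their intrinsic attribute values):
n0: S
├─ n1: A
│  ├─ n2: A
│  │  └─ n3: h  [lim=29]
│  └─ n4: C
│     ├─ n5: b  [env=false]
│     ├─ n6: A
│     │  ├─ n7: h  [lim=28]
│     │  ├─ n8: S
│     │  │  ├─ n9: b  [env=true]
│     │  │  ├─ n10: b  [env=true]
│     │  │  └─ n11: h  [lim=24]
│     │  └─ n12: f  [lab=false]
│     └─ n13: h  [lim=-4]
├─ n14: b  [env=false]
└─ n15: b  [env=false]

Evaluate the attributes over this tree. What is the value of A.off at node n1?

1. n1.idx = true  [true]
2. n2.idx = true  [A₀.idx == true]
3. n3.lim = 29  [terminal]
4. n2.off = 20  [20]
5. n2.key = true  [h.lim > 28]
6. n4.wid = 24  [A₁.off + 4]
7. n5.env = false  [terminal]
8. n6.idx = false  [C.wid > 24]
9. n7.lim = 28  [terminal]
10. n9.env = true  [terminal]
11. n10.env = true  [terminal]
12. n11.lim = 24  [terminal]
13. n8.off = 6  [h.lim * -2 + 54]
14. n8.fin = false  [b₀.env == false]
15. n12.lab = false  [terminal]
16. n6.off = 2  [(if A.idx then h.lim else S.off) - 4]
17. n6.key = false  [S.off > 6]
18. n13.lim = -4  [terminal]
19. n4.tag = -1  [A.off - 3]
20. n1.off = 14  [C.tag + 15]
21. n1.key = true  [C.tag > -2]
22. n14.env = false  [terminal]
23. n15.env = false  [terminal]
24. n0.off = -7  [-7]
25. n0.fin = false  [A.off > 14]

14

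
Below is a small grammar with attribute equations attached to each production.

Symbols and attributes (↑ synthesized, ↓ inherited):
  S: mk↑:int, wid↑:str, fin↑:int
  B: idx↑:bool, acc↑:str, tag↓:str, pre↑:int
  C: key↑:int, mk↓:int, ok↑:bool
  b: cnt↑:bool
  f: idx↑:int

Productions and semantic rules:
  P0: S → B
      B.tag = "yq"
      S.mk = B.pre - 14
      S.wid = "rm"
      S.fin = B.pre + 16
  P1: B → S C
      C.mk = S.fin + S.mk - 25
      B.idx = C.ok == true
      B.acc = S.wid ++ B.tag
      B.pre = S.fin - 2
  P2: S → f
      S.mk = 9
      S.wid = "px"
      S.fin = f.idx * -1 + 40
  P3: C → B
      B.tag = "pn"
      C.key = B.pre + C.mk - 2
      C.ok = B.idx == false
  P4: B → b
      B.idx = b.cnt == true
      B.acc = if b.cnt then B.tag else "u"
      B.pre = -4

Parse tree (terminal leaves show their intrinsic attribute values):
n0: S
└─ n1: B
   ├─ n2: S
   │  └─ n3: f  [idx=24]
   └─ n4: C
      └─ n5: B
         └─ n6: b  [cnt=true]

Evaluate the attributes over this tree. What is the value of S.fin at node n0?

1. n1.tag = "yq"  ["yq"]
2. n3.idx = 24  [terminal]
3. n2.mk = 9  [9]
4. n2.wid = "px"  ["px"]
5. n2.fin = 16  [f.idx * -1 + 40]
6. n4.mk = 0  [S.fin + S.mk - 25]
7. n5.tag = "pn"  ["pn"]
8. n6.cnt = true  [terminal]
9. n5.idx = true  [b.cnt == true]
10. n5.acc = "pn"  [if b.cnt then B.tag else "u"]
11. n5.pre = -4  [-4]
12. n4.key = -6  [B.pre + C.mk - 2]
13. n4.ok = false  [B.idx == false]
14. n1.idx = false  [C.ok == true]
15. n1.acc = "pxyq"  [S.wid ++ B.tag]
16. n1.pre = 14  [S.fin - 2]
17. n0.mk = 0  [B.pre - 14]
18. n0.wid = "rm"  ["rm"]
19. n0.fin = 30  [B.pre + 16]

30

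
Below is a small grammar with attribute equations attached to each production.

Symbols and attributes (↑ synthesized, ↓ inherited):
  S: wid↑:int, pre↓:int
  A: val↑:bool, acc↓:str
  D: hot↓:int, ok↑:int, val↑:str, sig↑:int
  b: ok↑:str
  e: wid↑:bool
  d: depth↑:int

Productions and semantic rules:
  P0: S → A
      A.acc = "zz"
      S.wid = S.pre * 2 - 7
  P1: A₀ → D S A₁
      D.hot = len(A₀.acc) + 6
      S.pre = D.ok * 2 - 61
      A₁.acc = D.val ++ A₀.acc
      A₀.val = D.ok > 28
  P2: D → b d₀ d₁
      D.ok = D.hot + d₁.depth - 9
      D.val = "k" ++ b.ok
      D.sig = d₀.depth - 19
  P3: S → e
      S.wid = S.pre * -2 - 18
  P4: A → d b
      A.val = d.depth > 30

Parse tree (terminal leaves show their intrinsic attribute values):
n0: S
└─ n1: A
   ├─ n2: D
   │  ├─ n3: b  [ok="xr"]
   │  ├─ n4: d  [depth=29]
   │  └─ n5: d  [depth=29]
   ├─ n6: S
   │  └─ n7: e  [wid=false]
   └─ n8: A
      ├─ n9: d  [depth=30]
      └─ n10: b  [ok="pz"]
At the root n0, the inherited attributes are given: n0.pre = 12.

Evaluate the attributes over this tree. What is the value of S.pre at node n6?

-5

1. n0.pre = 12  [given at root]
2. n1.acc = "zz"  ["zz"]
3. n2.hot = 8  [len(A₀.acc) + 6]
4. n3.ok = "xr"  [terminal]
5. n4.depth = 29  [terminal]
6. n5.depth = 29  [terminal]
7. n2.ok = 28  [D.hot + d₁.depth - 9]
8. n2.val = "kxr"  ["k" ++ b.ok]
9. n2.sig = 10  [d₀.depth - 19]
10. n6.pre = -5  [D.ok * 2 - 61]
11. n7.wid = false  [terminal]
12. n6.wid = -8  [S.pre * -2 - 18]
13. n8.acc = "kxrzz"  [D.val ++ A₀.acc]
14. n9.depth = 30  [terminal]
15. n10.ok = "pz"  [terminal]
16. n8.val = false  [d.depth > 30]
17. n1.val = false  [D.ok > 28]
18. n0.wid = 17  [S.pre * 2 - 7]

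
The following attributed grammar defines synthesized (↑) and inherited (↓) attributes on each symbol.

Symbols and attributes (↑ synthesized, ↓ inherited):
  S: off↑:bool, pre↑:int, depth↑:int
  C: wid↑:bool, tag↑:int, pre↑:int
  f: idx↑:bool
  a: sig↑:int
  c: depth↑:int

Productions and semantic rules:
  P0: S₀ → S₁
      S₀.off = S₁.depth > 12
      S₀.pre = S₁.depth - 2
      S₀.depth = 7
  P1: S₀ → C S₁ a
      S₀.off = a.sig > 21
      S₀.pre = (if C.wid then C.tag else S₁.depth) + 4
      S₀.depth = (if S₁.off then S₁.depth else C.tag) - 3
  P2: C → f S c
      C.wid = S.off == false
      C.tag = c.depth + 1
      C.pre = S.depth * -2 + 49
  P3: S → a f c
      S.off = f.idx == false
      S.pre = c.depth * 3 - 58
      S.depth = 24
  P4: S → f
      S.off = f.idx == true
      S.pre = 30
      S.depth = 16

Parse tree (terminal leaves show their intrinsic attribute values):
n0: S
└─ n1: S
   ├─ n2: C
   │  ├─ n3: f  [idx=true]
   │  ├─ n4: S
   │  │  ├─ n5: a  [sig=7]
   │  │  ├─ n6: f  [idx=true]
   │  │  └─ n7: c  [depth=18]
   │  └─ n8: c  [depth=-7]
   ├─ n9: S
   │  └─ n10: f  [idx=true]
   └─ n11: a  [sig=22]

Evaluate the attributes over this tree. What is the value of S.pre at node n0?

1. n3.idx = true  [terminal]
2. n5.sig = 7  [terminal]
3. n6.idx = true  [terminal]
4. n7.depth = 18  [terminal]
5. n4.off = false  [f.idx == false]
6. n4.pre = -4  [c.depth * 3 - 58]
7. n4.depth = 24  [24]
8. n8.depth = -7  [terminal]
9. n2.wid = true  [S.off == false]
10. n2.tag = -6  [c.depth + 1]
11. n2.pre = 1  [S.depth * -2 + 49]
12. n10.idx = true  [terminal]
13. n9.off = true  [f.idx == true]
14. n9.pre = 30  [30]
15. n9.depth = 16  [16]
16. n11.sig = 22  [terminal]
17. n1.off = true  [a.sig > 21]
18. n1.pre = -2  [(if C.wid then C.tag else S₁.depth) + 4]
19. n1.depth = 13  [(if S₁.off then S₁.depth else C.tag) - 3]
20. n0.off = true  [S₁.depth > 12]
21. n0.pre = 11  [S₁.depth - 2]
22. n0.depth = 7  [7]

11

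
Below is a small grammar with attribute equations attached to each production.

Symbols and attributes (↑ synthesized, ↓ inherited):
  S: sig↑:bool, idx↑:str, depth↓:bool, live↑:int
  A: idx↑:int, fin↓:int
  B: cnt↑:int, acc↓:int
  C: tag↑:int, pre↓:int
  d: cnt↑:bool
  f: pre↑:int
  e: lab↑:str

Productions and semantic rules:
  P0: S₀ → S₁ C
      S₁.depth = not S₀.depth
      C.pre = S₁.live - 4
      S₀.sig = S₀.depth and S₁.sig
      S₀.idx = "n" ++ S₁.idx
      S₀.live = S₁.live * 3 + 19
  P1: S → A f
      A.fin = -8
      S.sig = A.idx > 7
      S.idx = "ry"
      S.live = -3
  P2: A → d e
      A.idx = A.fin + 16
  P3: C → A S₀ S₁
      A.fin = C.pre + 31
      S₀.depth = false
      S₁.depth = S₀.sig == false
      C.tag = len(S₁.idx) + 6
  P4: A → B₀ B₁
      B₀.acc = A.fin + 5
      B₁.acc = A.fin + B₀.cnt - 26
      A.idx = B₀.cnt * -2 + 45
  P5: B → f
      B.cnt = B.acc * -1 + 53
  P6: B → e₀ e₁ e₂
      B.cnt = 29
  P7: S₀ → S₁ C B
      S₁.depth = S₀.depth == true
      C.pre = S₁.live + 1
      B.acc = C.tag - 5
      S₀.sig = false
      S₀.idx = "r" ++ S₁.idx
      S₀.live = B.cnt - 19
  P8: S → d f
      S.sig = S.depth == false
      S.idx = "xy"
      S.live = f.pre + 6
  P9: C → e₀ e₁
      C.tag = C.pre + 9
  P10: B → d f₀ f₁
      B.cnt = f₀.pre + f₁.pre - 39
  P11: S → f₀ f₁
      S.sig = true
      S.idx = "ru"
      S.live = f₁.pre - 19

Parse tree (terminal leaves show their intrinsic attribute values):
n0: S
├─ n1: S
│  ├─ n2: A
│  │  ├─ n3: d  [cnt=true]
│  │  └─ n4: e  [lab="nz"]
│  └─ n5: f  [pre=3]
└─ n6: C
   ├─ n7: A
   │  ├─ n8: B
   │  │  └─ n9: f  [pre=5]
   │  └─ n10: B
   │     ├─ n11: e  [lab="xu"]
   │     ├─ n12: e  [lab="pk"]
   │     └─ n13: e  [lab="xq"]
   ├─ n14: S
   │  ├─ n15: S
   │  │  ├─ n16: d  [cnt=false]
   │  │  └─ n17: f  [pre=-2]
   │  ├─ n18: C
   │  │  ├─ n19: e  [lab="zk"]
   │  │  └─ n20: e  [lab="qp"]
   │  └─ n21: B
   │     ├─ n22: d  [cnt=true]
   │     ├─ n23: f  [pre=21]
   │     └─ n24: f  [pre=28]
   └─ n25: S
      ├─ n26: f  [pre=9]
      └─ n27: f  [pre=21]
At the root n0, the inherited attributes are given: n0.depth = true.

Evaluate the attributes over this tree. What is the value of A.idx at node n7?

1. n0.depth = true  [given at root]
2. n1.depth = false  [not S₀.depth]
3. n2.fin = -8  [-8]
4. n3.cnt = true  [terminal]
5. n4.lab = "nz"  [terminal]
6. n2.idx = 8  [A.fin + 16]
7. n5.pre = 3  [terminal]
8. n1.sig = true  [A.idx > 7]
9. n1.idx = "ry"  ["ry"]
10. n1.live = -3  [-3]
11. n6.pre = -7  [S₁.live - 4]
12. n7.fin = 24  [C.pre + 31]
13. n8.acc = 29  [A.fin + 5]
14. n9.pre = 5  [terminal]
15. n8.cnt = 24  [B.acc * -1 + 53]
16. n10.acc = 22  [A.fin + B₀.cnt - 26]
17. n11.lab = "xu"  [terminal]
18. n12.lab = "pk"  [terminal]
19. n13.lab = "xq"  [terminal]
20. n10.cnt = 29  [29]
21. n7.idx = -3  [B₀.cnt * -2 + 45]
22. n14.depth = false  [false]
23. n15.depth = false  [S₀.depth == true]
24. n16.cnt = false  [terminal]
25. n17.pre = -2  [terminal]
26. n15.sig = true  [S.depth == false]
27. n15.idx = "xy"  ["xy"]
28. n15.live = 4  [f.pre + 6]
29. n18.pre = 5  [S₁.live + 1]
30. n19.lab = "zk"  [terminal]
31. n20.lab = "qp"  [terminal]
32. n18.tag = 14  [C.pre + 9]
33. n21.acc = 9  [C.tag - 5]
34. n22.cnt = true  [terminal]
35. n23.pre = 21  [terminal]
36. n24.pre = 28  [terminal]
37. n21.cnt = 10  [f₀.pre + f₁.pre - 39]
38. n14.sig = false  [false]
39. n14.idx = "rxy"  ["r" ++ S₁.idx]
40. n14.live = -9  [B.cnt - 19]
41. n25.depth = true  [S₀.sig == false]
42. n26.pre = 9  [terminal]
43. n27.pre = 21  [terminal]
44. n25.sig = true  [true]
45. n25.idx = "ru"  ["ru"]
46. n25.live = 2  [f₁.pre - 19]
47. n6.tag = 8  [len(S₁.idx) + 6]
48. n0.sig = true  [S₀.depth and S₁.sig]
49. n0.idx = "nry"  ["n" ++ S₁.idx]
50. n0.live = 10  [S₁.live * 3 + 19]

-3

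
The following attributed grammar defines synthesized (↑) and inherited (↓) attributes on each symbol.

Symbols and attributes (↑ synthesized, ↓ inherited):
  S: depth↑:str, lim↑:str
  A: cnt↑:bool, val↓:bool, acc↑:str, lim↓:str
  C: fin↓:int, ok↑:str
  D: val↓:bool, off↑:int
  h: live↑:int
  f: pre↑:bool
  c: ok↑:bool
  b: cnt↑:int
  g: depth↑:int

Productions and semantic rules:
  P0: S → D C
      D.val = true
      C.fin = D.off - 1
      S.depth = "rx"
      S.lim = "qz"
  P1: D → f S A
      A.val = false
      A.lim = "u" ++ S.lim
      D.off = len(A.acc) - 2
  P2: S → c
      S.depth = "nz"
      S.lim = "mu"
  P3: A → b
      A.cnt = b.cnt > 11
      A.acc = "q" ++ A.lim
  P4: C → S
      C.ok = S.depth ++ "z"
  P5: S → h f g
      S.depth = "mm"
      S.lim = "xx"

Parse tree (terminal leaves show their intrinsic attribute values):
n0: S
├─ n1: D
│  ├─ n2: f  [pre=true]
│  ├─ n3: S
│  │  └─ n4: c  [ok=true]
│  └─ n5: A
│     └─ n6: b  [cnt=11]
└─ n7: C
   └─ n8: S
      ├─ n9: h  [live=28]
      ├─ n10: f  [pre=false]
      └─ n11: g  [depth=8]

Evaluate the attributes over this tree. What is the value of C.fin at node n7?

1. n1.val = true  [true]
2. n2.pre = true  [terminal]
3. n4.ok = true  [terminal]
4. n3.depth = "nz"  ["nz"]
5. n3.lim = "mu"  ["mu"]
6. n5.val = false  [false]
7. n5.lim = "umu"  ["u" ++ S.lim]
8. n6.cnt = 11  [terminal]
9. n5.cnt = false  [b.cnt > 11]
10. n5.acc = "qumu"  ["q" ++ A.lim]
11. n1.off = 2  [len(A.acc) - 2]
12. n7.fin = 1  [D.off - 1]
13. n9.live = 28  [terminal]
14. n10.pre = false  [terminal]
15. n11.depth = 8  [terminal]
16. n8.depth = "mm"  ["mm"]
17. n8.lim = "xx"  ["xx"]
18. n7.ok = "mmz"  [S.depth ++ "z"]
19. n0.depth = "rx"  ["rx"]
20. n0.lim = "qz"  ["qz"]

1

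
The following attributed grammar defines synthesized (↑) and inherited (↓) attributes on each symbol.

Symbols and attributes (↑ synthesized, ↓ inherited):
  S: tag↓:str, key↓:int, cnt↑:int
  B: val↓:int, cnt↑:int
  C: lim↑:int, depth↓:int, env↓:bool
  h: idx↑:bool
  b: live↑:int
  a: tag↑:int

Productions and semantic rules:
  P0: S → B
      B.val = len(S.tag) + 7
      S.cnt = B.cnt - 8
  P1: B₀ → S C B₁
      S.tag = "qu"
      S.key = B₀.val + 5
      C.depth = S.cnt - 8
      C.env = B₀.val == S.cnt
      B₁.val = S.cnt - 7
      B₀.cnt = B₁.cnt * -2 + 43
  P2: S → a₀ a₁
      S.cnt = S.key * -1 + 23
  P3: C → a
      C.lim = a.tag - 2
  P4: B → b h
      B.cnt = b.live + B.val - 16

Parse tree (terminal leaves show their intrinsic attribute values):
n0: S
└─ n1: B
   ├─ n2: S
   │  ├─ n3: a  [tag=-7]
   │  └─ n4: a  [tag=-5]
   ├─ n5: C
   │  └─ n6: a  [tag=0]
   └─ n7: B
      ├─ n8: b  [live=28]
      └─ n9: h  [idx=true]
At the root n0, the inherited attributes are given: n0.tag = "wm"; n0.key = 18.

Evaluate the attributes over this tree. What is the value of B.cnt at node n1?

15

1. n0.tag = "wm"  [given at root]
2. n0.key = 18  [given at root]
3. n1.val = 9  [len(S.tag) + 7]
4. n2.tag = "qu"  ["qu"]
5. n2.key = 14  [B₀.val + 5]
6. n3.tag = -7  [terminal]
7. n4.tag = -5  [terminal]
8. n2.cnt = 9  [S.key * -1 + 23]
9. n5.depth = 1  [S.cnt - 8]
10. n5.env = true  [B₀.val == S.cnt]
11. n6.tag = 0  [terminal]
12. n5.lim = -2  [a.tag - 2]
13. n7.val = 2  [S.cnt - 7]
14. n8.live = 28  [terminal]
15. n9.idx = true  [terminal]
16. n7.cnt = 14  [b.live + B.val - 16]
17. n1.cnt = 15  [B₁.cnt * -2 + 43]
18. n0.cnt = 7  [B.cnt - 8]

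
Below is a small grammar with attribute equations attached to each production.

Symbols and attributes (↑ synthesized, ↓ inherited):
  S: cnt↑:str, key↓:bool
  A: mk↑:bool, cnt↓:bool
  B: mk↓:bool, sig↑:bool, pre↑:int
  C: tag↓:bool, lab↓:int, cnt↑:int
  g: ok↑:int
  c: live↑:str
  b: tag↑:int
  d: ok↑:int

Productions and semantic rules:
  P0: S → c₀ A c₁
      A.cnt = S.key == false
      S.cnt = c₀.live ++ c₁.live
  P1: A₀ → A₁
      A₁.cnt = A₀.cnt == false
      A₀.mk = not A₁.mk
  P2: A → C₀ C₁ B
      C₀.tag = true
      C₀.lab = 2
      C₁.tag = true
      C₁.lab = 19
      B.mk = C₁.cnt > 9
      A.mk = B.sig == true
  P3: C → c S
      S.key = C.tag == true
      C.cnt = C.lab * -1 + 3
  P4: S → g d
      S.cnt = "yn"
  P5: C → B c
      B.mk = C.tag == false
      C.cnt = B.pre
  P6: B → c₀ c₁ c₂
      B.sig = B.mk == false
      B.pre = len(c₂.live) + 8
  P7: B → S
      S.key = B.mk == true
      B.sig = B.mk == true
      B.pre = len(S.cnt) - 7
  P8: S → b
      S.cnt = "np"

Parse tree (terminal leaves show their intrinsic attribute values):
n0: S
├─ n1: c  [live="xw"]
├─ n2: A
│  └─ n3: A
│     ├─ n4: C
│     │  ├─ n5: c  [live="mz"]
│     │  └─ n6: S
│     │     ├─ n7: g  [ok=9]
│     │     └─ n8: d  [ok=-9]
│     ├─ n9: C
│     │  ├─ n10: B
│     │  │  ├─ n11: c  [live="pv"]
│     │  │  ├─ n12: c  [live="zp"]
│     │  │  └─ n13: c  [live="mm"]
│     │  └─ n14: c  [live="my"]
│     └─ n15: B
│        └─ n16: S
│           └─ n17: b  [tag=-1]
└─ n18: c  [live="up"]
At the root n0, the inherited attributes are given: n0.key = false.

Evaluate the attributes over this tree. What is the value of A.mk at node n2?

false

1. n0.key = false  [given at root]
2. n1.live = "xw"  [terminal]
3. n2.cnt = true  [S.key == false]
4. n3.cnt = false  [A₀.cnt == false]
5. n4.tag = true  [true]
6. n4.lab = 2  [2]
7. n5.live = "mz"  [terminal]
8. n6.key = true  [C.tag == true]
9. n7.ok = 9  [terminal]
10. n8.ok = -9  [terminal]
11. n6.cnt = "yn"  ["yn"]
12. n4.cnt = 1  [C.lab * -1 + 3]
13. n9.tag = true  [true]
14. n9.lab = 19  [19]
15. n10.mk = false  [C.tag == false]
16. n11.live = "pv"  [terminal]
17. n12.live = "zp"  [terminal]
18. n13.live = "mm"  [terminal]
19. n10.sig = true  [B.mk == false]
20. n10.pre = 10  [len(c₂.live) + 8]
21. n14.live = "my"  [terminal]
22. n9.cnt = 10  [B.pre]
23. n15.mk = true  [C₁.cnt > 9]
24. n16.key = true  [B.mk == true]
25. n17.tag = -1  [terminal]
26. n16.cnt = "np"  ["np"]
27. n15.sig = true  [B.mk == true]
28. n15.pre = -5  [len(S.cnt) - 7]
29. n3.mk = true  [B.sig == true]
30. n2.mk = false  [not A₁.mk]
31. n18.live = "up"  [terminal]
32. n0.cnt = "xwup"  [c₀.live ++ c₁.live]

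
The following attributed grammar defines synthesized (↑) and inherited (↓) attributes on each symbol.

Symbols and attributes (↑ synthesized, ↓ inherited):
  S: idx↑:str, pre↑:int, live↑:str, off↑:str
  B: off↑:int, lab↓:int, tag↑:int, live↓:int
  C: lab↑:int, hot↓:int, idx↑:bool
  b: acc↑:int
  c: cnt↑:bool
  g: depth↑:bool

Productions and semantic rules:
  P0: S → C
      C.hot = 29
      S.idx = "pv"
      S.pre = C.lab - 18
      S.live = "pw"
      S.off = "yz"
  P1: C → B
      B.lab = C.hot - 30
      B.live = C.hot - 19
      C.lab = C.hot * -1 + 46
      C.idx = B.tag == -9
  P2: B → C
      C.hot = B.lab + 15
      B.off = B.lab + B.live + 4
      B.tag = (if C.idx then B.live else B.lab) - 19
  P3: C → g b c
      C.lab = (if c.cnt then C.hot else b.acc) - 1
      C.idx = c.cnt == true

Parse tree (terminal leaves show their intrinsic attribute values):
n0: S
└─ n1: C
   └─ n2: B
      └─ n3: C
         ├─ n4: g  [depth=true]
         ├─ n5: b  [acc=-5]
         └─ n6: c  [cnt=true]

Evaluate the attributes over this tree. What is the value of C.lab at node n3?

13

1. n1.hot = 29  [29]
2. n2.lab = -1  [C.hot - 30]
3. n2.live = 10  [C.hot - 19]
4. n3.hot = 14  [B.lab + 15]
5. n4.depth = true  [terminal]
6. n5.acc = -5  [terminal]
7. n6.cnt = true  [terminal]
8. n3.lab = 13  [(if c.cnt then C.hot else b.acc) - 1]
9. n3.idx = true  [c.cnt == true]
10. n2.off = 13  [B.lab + B.live + 4]
11. n2.tag = -9  [(if C.idx then B.live else B.lab) - 19]
12. n1.lab = 17  [C.hot * -1 + 46]
13. n1.idx = true  [B.tag == -9]
14. n0.idx = "pv"  ["pv"]
15. n0.pre = -1  [C.lab - 18]
16. n0.live = "pw"  ["pw"]
17. n0.off = "yz"  ["yz"]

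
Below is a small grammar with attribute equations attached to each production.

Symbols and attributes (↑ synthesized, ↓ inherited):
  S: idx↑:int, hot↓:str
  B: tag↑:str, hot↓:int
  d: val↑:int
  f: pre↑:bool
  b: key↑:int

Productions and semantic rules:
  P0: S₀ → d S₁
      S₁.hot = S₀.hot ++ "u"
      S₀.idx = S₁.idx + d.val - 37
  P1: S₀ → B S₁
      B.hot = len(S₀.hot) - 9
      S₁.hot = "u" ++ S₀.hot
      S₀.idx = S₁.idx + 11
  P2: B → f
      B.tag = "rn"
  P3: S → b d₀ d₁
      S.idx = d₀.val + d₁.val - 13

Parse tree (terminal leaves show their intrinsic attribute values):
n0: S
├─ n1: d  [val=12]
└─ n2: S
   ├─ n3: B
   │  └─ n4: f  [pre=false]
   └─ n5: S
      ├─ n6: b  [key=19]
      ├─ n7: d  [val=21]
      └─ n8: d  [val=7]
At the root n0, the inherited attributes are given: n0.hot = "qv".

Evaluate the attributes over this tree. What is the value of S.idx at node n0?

1. n0.hot = "qv"  [given at root]
2. n1.val = 12  [terminal]
3. n2.hot = "qvu"  [S₀.hot ++ "u"]
4. n3.hot = -6  [len(S₀.hot) - 9]
5. n4.pre = false  [terminal]
6. n3.tag = "rn"  ["rn"]
7. n5.hot = "uqvu"  ["u" ++ S₀.hot]
8. n6.key = 19  [terminal]
9. n7.val = 21  [terminal]
10. n8.val = 7  [terminal]
11. n5.idx = 15  [d₀.val + d₁.val - 13]
12. n2.idx = 26  [S₁.idx + 11]
13. n0.idx = 1  [S₁.idx + d.val - 37]

1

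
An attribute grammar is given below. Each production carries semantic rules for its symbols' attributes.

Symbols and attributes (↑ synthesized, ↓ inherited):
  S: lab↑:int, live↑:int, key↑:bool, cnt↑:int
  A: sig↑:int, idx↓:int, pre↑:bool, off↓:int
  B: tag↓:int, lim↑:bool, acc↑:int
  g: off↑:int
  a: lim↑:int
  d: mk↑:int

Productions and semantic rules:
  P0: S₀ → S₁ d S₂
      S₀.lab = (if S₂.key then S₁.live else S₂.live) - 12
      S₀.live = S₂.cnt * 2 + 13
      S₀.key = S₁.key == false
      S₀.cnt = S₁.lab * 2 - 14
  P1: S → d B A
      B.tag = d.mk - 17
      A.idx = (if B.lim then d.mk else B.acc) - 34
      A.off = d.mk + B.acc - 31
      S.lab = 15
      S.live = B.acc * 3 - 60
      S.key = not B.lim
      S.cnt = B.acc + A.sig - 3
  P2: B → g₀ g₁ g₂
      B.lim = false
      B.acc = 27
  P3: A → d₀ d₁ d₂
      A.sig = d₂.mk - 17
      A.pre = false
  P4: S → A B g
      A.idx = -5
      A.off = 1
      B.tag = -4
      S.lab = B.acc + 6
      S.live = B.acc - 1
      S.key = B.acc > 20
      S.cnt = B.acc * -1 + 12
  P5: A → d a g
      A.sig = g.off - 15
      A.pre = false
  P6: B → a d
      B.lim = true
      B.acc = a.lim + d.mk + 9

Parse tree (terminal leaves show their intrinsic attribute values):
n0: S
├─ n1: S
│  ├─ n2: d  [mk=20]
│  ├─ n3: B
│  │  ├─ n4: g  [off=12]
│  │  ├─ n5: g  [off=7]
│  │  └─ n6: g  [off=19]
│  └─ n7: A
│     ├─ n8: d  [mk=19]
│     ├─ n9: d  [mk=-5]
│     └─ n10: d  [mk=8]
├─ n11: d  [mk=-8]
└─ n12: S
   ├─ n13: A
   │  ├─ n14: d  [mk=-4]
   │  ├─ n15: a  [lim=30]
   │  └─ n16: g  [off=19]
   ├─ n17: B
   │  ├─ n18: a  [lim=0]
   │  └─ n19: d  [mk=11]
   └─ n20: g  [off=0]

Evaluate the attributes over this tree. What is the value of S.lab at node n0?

1. n2.mk = 20  [terminal]
2. n3.tag = 3  [d.mk - 17]
3. n4.off = 12  [terminal]
4. n5.off = 7  [terminal]
5. n6.off = 19  [terminal]
6. n3.lim = false  [false]
7. n3.acc = 27  [27]
8. n7.idx = -7  [(if B.lim then d.mk else B.acc) - 34]
9. n7.off = 16  [d.mk + B.acc - 31]
10. n8.mk = 19  [terminal]
11. n9.mk = -5  [terminal]
12. n10.mk = 8  [terminal]
13. n7.sig = -9  [d₂.mk - 17]
14. n7.pre = false  [false]
15. n1.lab = 15  [15]
16. n1.live = 21  [B.acc * 3 - 60]
17. n1.key = true  [not B.lim]
18. n1.cnt = 15  [B.acc + A.sig - 3]
19. n11.mk = -8  [terminal]
20. n13.idx = -5  [-5]
21. n13.off = 1  [1]
22. n14.mk = -4  [terminal]
23. n15.lim = 30  [terminal]
24. n16.off = 19  [terminal]
25. n13.sig = 4  [g.off - 15]
26. n13.pre = false  [false]
27. n17.tag = -4  [-4]
28. n18.lim = 0  [terminal]
29. n19.mk = 11  [terminal]
30. n17.lim = true  [true]
31. n17.acc = 20  [a.lim + d.mk + 9]
32. n20.off = 0  [terminal]
33. n12.lab = 26  [B.acc + 6]
34. n12.live = 19  [B.acc - 1]
35. n12.key = false  [B.acc > 20]
36. n12.cnt = -8  [B.acc * -1 + 12]
37. n0.lab = 7  [(if S₂.key then S₁.live else S₂.live) - 12]
38. n0.live = -3  [S₂.cnt * 2 + 13]
39. n0.key = false  [S₁.key == false]
40. n0.cnt = 16  [S₁.lab * 2 - 14]

7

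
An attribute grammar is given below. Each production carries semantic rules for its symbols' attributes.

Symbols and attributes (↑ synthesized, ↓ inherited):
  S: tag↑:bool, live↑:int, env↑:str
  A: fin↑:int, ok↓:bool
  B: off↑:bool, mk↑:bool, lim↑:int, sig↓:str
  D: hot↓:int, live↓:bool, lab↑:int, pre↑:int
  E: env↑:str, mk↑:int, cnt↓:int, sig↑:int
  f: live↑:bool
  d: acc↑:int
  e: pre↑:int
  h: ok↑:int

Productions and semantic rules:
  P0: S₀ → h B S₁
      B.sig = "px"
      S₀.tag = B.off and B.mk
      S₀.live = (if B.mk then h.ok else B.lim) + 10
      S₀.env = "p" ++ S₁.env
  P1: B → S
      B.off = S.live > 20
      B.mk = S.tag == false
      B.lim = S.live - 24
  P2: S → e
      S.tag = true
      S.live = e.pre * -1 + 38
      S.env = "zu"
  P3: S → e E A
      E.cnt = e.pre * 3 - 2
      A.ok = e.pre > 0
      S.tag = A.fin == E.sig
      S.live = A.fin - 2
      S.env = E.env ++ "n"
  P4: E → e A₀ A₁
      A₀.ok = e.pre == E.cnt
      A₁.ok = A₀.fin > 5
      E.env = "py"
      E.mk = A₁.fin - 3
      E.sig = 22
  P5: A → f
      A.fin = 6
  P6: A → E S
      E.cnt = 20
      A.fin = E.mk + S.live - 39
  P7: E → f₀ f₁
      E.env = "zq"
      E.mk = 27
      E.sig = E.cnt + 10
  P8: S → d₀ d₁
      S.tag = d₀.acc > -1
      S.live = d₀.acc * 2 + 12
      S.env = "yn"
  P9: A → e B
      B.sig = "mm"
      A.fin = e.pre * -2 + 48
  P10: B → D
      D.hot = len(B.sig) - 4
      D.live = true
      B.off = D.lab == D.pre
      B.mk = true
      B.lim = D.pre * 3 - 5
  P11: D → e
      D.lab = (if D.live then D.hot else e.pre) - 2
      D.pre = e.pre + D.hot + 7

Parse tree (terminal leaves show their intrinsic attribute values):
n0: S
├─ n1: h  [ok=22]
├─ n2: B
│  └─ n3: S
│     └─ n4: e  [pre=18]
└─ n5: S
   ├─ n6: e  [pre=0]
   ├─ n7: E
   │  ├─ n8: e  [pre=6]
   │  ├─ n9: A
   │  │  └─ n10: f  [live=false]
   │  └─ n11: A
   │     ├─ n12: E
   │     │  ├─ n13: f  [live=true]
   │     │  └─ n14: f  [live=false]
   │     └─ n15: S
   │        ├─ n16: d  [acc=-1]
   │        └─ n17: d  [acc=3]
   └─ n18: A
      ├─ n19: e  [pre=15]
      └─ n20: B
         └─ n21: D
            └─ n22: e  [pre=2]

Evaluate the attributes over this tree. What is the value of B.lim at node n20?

1. n1.ok = 22  [terminal]
2. n2.sig = "px"  ["px"]
3. n4.pre = 18  [terminal]
4. n3.tag = true  [true]
5. n3.live = 20  [e.pre * -1 + 38]
6. n3.env = "zu"  ["zu"]
7. n2.off = false  [S.live > 20]
8. n2.mk = false  [S.tag == false]
9. n2.lim = -4  [S.live - 24]
10. n6.pre = 0  [terminal]
11. n7.cnt = -2  [e.pre * 3 - 2]
12. n8.pre = 6  [terminal]
13. n9.ok = false  [e.pre == E.cnt]
14. n10.live = false  [terminal]
15. n9.fin = 6  [6]
16. n11.ok = true  [A₀.fin > 5]
17. n12.cnt = 20  [20]
18. n13.live = true  [terminal]
19. n14.live = false  [terminal]
20. n12.env = "zq"  ["zq"]
21. n12.mk = 27  [27]
22. n12.sig = 30  [E.cnt + 10]
23. n16.acc = -1  [terminal]
24. n17.acc = 3  [terminal]
25. n15.tag = false  [d₀.acc > -1]
26. n15.live = 10  [d₀.acc * 2 + 12]
27. n15.env = "yn"  ["yn"]
28. n11.fin = -2  [E.mk + S.live - 39]
29. n7.env = "py"  ["py"]
30. n7.mk = -5  [A₁.fin - 3]
31. n7.sig = 22  [22]
32. n18.ok = false  [e.pre > 0]
33. n19.pre = 15  [terminal]
34. n20.sig = "mm"  ["mm"]
35. n21.hot = -2  [len(B.sig) - 4]
36. n21.live = true  [true]
37. n22.pre = 2  [terminal]
38. n21.lab = -4  [(if D.live then D.hot else e.pre) - 2]
39. n21.pre = 7  [e.pre + D.hot + 7]
40. n20.off = false  [D.lab == D.pre]
41. n20.mk = true  [true]
42. n20.lim = 16  [D.pre * 3 - 5]
43. n18.fin = 18  [e.pre * -2 + 48]
44. n5.tag = false  [A.fin == E.sig]
45. n5.live = 16  [A.fin - 2]
46. n5.env = "pyn"  [E.env ++ "n"]
47. n0.tag = false  [B.off and B.mk]
48. n0.live = 6  [(if B.mk then h.ok else B.lim) + 10]
49. n0.env = "ppyn"  ["p" ++ S₁.env]

16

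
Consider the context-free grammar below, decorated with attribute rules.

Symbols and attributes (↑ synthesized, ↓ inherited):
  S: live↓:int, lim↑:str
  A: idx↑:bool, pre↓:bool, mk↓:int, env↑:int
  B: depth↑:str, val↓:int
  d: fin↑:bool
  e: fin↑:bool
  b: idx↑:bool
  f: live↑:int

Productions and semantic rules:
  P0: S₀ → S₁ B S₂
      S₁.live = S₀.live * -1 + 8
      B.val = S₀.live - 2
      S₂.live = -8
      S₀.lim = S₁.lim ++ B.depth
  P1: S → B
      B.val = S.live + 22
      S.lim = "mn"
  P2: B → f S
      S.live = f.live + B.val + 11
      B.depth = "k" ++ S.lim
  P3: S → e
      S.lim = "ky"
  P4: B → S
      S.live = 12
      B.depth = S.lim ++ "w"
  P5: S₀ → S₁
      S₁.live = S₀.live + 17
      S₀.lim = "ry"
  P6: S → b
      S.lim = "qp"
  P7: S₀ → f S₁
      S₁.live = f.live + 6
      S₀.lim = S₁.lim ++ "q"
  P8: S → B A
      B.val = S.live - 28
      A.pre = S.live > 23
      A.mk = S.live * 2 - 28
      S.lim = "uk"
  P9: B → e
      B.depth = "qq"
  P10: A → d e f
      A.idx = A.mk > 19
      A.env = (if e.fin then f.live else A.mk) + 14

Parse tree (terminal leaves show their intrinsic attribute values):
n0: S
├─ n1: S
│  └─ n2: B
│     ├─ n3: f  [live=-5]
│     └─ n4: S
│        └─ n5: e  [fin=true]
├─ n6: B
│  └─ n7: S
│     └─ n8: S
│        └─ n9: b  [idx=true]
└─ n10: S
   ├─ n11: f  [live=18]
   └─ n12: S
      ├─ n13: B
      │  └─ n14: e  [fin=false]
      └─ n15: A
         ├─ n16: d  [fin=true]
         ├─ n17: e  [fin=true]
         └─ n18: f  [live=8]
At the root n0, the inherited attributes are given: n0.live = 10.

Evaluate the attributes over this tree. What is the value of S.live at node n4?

1. n0.live = 10  [given at root]
2. n1.live = -2  [S₀.live * -1 + 8]
3. n2.val = 20  [S.live + 22]
4. n3.live = -5  [terminal]
5. n4.live = 26  [f.live + B.val + 11]
6. n5.fin = true  [terminal]
7. n4.lim = "ky"  ["ky"]
8. n2.depth = "kky"  ["k" ++ S.lim]
9. n1.lim = "mn"  ["mn"]
10. n6.val = 8  [S₀.live - 2]
11. n7.live = 12  [12]
12. n8.live = 29  [S₀.live + 17]
13. n9.idx = true  [terminal]
14. n8.lim = "qp"  ["qp"]
15. n7.lim = "ry"  ["ry"]
16. n6.depth = "ryw"  [S.lim ++ "w"]
17. n10.live = -8  [-8]
18. n11.live = 18  [terminal]
19. n12.live = 24  [f.live + 6]
20. n13.val = -4  [S.live - 28]
21. n14.fin = false  [terminal]
22. n13.depth = "qq"  ["qq"]
23. n15.pre = true  [S.live > 23]
24. n15.mk = 20  [S.live * 2 - 28]
25. n16.fin = true  [terminal]
26. n17.fin = true  [terminal]
27. n18.live = 8  [terminal]
28. n15.idx = true  [A.mk > 19]
29. n15.env = 22  [(if e.fin then f.live else A.mk) + 14]
30. n12.lim = "uk"  ["uk"]
31. n10.lim = "ukq"  [S₁.lim ++ "q"]
32. n0.lim = "mnryw"  [S₁.lim ++ B.depth]

26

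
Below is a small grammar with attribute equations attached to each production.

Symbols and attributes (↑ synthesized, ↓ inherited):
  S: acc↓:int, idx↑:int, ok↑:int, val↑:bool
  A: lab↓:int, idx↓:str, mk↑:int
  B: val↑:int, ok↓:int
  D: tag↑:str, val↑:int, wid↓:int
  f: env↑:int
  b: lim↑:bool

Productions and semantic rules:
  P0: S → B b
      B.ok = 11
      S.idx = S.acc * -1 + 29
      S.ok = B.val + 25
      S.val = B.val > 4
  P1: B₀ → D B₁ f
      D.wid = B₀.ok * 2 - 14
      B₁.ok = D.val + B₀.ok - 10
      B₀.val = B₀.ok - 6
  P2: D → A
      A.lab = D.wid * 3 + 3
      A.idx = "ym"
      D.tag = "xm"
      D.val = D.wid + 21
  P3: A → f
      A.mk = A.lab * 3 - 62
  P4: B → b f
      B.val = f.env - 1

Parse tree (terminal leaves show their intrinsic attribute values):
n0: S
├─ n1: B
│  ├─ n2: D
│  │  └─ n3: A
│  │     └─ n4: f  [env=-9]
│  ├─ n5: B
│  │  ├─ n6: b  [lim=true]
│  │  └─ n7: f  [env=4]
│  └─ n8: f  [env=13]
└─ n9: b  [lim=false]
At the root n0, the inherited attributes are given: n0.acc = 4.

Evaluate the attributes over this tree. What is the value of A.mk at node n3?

19

1. n0.acc = 4  [given at root]
2. n1.ok = 11  [11]
3. n2.wid = 8  [B₀.ok * 2 - 14]
4. n3.lab = 27  [D.wid * 3 + 3]
5. n3.idx = "ym"  ["ym"]
6. n4.env = -9  [terminal]
7. n3.mk = 19  [A.lab * 3 - 62]
8. n2.tag = "xm"  ["xm"]
9. n2.val = 29  [D.wid + 21]
10. n5.ok = 30  [D.val + B₀.ok - 10]
11. n6.lim = true  [terminal]
12. n7.env = 4  [terminal]
13. n5.val = 3  [f.env - 1]
14. n8.env = 13  [terminal]
15. n1.val = 5  [B₀.ok - 6]
16. n9.lim = false  [terminal]
17. n0.idx = 25  [S.acc * -1 + 29]
18. n0.ok = 30  [B.val + 25]
19. n0.val = true  [B.val > 4]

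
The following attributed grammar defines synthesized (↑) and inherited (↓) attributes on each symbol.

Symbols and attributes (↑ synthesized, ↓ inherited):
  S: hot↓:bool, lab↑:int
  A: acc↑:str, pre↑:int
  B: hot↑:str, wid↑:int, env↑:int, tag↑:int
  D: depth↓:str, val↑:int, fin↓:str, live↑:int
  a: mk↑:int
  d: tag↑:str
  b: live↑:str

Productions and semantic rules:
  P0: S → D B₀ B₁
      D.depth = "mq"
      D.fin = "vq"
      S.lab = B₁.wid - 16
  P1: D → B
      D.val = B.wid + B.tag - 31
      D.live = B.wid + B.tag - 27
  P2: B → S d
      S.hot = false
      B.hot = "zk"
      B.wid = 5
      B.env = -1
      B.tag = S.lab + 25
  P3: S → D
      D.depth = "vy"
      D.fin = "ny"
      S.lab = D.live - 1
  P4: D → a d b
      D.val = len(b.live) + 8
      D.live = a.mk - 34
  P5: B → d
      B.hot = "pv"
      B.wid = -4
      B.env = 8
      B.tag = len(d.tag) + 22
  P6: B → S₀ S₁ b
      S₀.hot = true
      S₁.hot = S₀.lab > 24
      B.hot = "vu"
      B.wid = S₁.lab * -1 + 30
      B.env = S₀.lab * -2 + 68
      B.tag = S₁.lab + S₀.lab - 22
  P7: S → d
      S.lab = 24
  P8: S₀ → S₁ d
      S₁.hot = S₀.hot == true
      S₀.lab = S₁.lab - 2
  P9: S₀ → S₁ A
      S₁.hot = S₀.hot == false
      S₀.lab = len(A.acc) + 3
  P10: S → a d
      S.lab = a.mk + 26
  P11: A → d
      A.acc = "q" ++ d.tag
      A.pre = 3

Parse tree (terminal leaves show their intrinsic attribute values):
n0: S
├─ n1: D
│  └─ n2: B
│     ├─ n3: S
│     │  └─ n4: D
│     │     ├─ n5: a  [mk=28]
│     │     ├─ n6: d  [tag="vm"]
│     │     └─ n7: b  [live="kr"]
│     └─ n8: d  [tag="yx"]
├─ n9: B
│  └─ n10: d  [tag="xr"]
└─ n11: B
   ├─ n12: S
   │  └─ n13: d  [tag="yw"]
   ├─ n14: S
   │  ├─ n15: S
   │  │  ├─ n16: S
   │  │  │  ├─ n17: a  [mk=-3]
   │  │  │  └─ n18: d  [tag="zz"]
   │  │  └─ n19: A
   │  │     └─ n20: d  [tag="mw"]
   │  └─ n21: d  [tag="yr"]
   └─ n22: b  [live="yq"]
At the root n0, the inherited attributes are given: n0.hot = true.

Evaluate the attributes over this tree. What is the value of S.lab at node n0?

1. n0.hot = true  [given at root]
2. n1.depth = "mq"  ["mq"]
3. n1.fin = "vq"  ["vq"]
4. n3.hot = false  [false]
5. n4.depth = "vy"  ["vy"]
6. n4.fin = "ny"  ["ny"]
7. n5.mk = 28  [terminal]
8. n6.tag = "vm"  [terminal]
9. n7.live = "kr"  [terminal]
10. n4.val = 10  [len(b.live) + 8]
11. n4.live = -6  [a.mk - 34]
12. n3.lab = -7  [D.live - 1]
13. n8.tag = "yx"  [terminal]
14. n2.hot = "zk"  ["zk"]
15. n2.wid = 5  [5]
16. n2.env = -1  [-1]
17. n2.tag = 18  [S.lab + 25]
18. n1.val = -8  [B.wid + B.tag - 31]
19. n1.live = -4  [B.wid + B.tag - 27]
20. n10.tag = "xr"  [terminal]
21. n9.hot = "pv"  ["pv"]
22. n9.wid = -4  [-4]
23. n9.env = 8  [8]
24. n9.tag = 24  [len(d.tag) + 22]
25. n12.hot = true  [true]
26. n13.tag = "yw"  [terminal]
27. n12.lab = 24  [24]
28. n14.hot = false  [S₀.lab > 24]
29. n15.hot = false  [S₀.hot == true]
30. n16.hot = true  [S₀.hot == false]
31. n17.mk = -3  [terminal]
32. n18.tag = "zz"  [terminal]
33. n16.lab = 23  [a.mk + 26]
34. n20.tag = "mw"  [terminal]
35. n19.acc = "qmw"  ["q" ++ d.tag]
36. n19.pre = 3  [3]
37. n15.lab = 6  [len(A.acc) + 3]
38. n21.tag = "yr"  [terminal]
39. n14.lab = 4  [S₁.lab - 2]
40. n22.live = "yq"  [terminal]
41. n11.hot = "vu"  ["vu"]
42. n11.wid = 26  [S₁.lab * -1 + 30]
43. n11.env = 20  [S₀.lab * -2 + 68]
44. n11.tag = 6  [S₁.lab + S₀.lab - 22]
45. n0.lab = 10  [B₁.wid - 16]

10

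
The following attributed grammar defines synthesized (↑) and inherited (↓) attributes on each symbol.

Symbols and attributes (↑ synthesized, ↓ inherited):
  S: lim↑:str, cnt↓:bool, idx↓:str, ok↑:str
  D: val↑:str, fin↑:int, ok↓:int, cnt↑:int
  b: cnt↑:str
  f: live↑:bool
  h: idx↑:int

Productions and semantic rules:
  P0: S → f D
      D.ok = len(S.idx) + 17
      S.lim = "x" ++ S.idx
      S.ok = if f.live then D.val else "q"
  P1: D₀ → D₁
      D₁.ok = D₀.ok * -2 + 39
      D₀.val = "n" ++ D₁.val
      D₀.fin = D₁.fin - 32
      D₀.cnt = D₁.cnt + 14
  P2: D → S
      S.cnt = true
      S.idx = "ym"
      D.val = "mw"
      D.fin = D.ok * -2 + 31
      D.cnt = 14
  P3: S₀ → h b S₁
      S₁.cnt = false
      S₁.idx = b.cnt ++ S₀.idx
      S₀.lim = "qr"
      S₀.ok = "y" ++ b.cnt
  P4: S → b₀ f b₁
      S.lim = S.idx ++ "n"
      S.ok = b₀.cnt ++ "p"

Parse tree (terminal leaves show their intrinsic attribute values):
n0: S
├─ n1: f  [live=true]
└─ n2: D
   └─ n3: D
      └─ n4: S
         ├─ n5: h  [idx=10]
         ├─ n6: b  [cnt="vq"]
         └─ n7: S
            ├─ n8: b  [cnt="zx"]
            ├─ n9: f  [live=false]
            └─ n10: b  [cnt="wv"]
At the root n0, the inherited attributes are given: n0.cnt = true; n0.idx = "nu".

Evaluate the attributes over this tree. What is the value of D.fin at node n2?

1. n0.cnt = true  [given at root]
2. n0.idx = "nu"  [given at root]
3. n1.live = true  [terminal]
4. n2.ok = 19  [len(S.idx) + 17]
5. n3.ok = 1  [D₀.ok * -2 + 39]
6. n4.cnt = true  [true]
7. n4.idx = "ym"  ["ym"]
8. n5.idx = 10  [terminal]
9. n6.cnt = "vq"  [terminal]
10. n7.cnt = false  [false]
11. n7.idx = "vqym"  [b.cnt ++ S₀.idx]
12. n8.cnt = "zx"  [terminal]
13. n9.live = false  [terminal]
14. n10.cnt = "wv"  [terminal]
15. n7.lim = "vqymn"  [S.idx ++ "n"]
16. n7.ok = "zxp"  [b₀.cnt ++ "p"]
17. n4.lim = "qr"  ["qr"]
18. n4.ok = "yvq"  ["y" ++ b.cnt]
19. n3.val = "mw"  ["mw"]
20. n3.fin = 29  [D.ok * -2 + 31]
21. n3.cnt = 14  [14]
22. n2.val = "nmw"  ["n" ++ D₁.val]
23. n2.fin = -3  [D₁.fin - 32]
24. n2.cnt = 28  [D₁.cnt + 14]
25. n0.lim = "xnu"  ["x" ++ S.idx]
26. n0.ok = "nmw"  [if f.live then D.val else "q"]

-3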